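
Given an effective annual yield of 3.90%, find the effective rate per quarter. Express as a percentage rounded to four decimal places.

0.9611%

The per-quarter rate i satisfies (1 + i)^4 = 1 + 0.0390.
i = 1.0390^(1/4) − 1 = 0.0096106 = 0.9611%.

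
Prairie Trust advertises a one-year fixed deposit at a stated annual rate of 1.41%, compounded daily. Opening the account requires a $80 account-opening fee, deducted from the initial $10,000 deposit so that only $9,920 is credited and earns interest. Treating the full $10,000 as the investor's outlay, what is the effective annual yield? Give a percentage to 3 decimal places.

0.609%

Value after one year: 9,920 × (1 + 0.0141/365)^365 = 9,920 × 1.014200 = $10,060.86.
Effective yield on the $10,000 outlay: 10,060.86 / 10,000 − 1 = 0.006086 = 0.609%.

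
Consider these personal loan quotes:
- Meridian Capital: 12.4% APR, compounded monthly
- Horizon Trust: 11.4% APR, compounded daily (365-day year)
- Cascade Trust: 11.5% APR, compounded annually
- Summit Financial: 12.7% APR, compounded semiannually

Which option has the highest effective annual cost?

Meridian Capital

Meridian Capital: (1 + 0.124/12)^12 − 1 = 13.130%
Horizon Trust: (1 + 0.114/365)^365 − 1 = 12.073%
Cascade Trust: compounded annually, EAR = 11.500%
Summit Financial: (1 + 0.127/2)^2 − 1 = 13.103%
The highest effective annual rate is Meridian Capital at 13.130%.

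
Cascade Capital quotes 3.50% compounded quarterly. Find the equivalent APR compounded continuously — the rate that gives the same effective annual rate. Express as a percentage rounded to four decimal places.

EAR = (1 + 0.0350/4)^4 − 1 = 0.035462.
Equivalent continuous rate: r = ln(1 + 0.035462) = 0.034848 = 3.4848%.

3.4848%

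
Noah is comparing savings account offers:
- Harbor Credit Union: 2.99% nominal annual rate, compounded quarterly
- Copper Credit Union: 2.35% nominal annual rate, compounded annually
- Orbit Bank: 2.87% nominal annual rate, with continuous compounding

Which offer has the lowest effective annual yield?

Harbor Credit Union: (1 + 0.0299/4)^4 − 1 = 3.024%
Copper Credit Union: compounded annually, EAR = 2.350%
Orbit Bank: e^0.0287 − 1 = 2.912%
The lowest effective annual rate is Copper Credit Union at 2.350%.

Copper Credit Union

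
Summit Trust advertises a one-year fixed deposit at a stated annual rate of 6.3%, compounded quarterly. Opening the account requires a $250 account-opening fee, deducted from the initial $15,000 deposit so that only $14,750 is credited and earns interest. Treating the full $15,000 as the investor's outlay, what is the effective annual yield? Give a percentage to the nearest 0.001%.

4.676%

Value after one year: 14,750 × (1 + 0.063/4)^4 = 14,750 × 1.064504 = $15,701.43.
Effective yield on the $15,000 outlay: 15,701.43 / 15,000 − 1 = 0.046762 = 4.676%.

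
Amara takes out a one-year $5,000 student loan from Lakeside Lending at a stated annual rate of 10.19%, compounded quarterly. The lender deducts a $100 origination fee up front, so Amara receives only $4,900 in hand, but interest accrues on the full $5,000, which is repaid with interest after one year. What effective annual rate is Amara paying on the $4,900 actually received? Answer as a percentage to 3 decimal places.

Amount owed after one year: 5,000 × (1 + 0.1019/4)^4 = 5,000 × 1.105860 = $5,529.30.
Effective rate on net proceeds: 5,529.30 / 4,900 − 1 = 0.128429 = 12.843%.

12.843%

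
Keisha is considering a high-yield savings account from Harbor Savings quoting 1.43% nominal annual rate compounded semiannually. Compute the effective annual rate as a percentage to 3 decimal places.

1.435%

EAR = (1 + 0.0143/2)^2 − 1.
= (1 + 0.007150)^2 − 1 = 1.014351 − 1 = 1.435%.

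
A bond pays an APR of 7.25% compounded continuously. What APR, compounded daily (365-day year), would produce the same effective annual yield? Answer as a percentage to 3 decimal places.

7.251%

EAR under continuous compounding: e^0.0725 − 1 = 0.075193.
Solve (1 + r/365)^365 = 1.075193: r/365 = 1.075193^(1/365) − 1 = 0.000199, so r = 0.072507 = 7.251%.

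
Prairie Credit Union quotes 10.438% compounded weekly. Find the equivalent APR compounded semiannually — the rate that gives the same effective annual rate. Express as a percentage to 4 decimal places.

EAR = (1 + 0.10438/52)^52 − 1 = 0.109906.
Solve (1 + r/2)^2 = 1.109906: r/2 = 1.109906^(1/2) − 1 = 0.053521, so r = 0.107042 = 10.7042%.

10.7042%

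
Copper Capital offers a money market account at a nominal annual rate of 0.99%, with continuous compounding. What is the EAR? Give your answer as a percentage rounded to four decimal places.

0.9949%

With continuous compounding, EAR = e^0.0099 − 1.
e^0.0099 = 1.009949, so EAR = 0.009949 = 0.9949%.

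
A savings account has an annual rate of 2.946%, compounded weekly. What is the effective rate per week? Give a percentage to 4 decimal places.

With a nominal annual rate compounded weekly, the periodic rate is the nominal rate divided by 52.
i = 0.02946 / 52 = 0.0005665 = 0.0567%.

0.0567%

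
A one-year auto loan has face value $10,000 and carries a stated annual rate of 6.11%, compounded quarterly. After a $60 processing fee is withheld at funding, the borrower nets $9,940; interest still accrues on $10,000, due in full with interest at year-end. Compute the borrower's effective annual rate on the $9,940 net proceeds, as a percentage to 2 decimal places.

Amount owed after one year: 10,000 × (1 + 0.0611/4)^4 = 10,000 × 1.062514 = $10,625.14.
Effective rate on net proceeds: 10,625.14 / 9,940 − 1 = 0.068928 = 6.89%.

6.89%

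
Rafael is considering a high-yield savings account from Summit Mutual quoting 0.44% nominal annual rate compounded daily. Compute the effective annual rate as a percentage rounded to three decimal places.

EAR = (1 + 0.0044/365)^365 − 1.
= (1 + 0.000012)^365 − 1 = 1.004410 − 1 = 0.441%.

0.441%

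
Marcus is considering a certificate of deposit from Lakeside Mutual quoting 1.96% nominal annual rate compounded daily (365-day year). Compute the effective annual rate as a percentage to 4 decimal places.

1.9793%

EAR = (1 + 0.0196/365)^365 − 1.
= (1 + 0.000054)^365 − 1 = 1.019793 − 1 = 1.9793%.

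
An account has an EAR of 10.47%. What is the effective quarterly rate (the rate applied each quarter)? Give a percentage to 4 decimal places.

The per-quarter rate i satisfies (1 + i)^4 = 1 + 0.1047.
i = 1.1047^(1/4) − 1 = 0.0252059 = 2.5206%.

2.5206%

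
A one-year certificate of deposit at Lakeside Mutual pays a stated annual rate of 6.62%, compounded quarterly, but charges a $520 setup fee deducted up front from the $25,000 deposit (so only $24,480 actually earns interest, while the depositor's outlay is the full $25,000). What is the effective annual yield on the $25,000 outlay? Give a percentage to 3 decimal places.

Value after one year: 24,480 × (1 + 0.0662/4)^4 = 24,480 × 1.067862 = $26,141.25.
Effective yield on the $25,000 outlay: 26,141.25 / 25,000 − 1 = 0.045650 = 4.565%.

4.565%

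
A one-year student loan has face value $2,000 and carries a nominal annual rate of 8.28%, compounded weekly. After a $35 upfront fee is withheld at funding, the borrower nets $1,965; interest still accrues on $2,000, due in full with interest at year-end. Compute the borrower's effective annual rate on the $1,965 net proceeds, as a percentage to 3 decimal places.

10.560%

Amount owed after one year: 2,000 × (1 + 0.0828/52)^52 = 2,000 × 1.086253 = $2,172.51.
Effective rate on net proceeds: 2,172.51 / 1,965 − 1 = 0.105601 = 10.560%.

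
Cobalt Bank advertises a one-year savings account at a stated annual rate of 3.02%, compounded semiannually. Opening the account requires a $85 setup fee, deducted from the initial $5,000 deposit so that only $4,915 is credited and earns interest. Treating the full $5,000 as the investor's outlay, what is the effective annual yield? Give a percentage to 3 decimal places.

Value after one year: 4,915 × (1 + 0.0302/2)^2 = 4,915 × 1.030428 = $5,064.55.
Effective yield on the $5,000 outlay: 5,064.55 / 5,000 − 1 = 0.012911 = 1.291%.

1.291%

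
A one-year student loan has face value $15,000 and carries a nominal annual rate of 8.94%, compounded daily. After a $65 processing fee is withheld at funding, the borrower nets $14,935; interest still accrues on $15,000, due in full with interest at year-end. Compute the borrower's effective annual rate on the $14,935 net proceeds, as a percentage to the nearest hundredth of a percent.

Amount owed after one year: 15,000 × (1 + 0.0894/365)^365 = 15,000 × 1.093506 = $16,402.59.
Effective rate on net proceeds: 16,402.59 / 14,935 − 1 = 0.098265 = 9.83%.

9.83%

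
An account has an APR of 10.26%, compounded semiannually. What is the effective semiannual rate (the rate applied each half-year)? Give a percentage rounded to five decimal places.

With a nominal annual rate compounded semiannually, the periodic rate is the nominal rate divided by 2.
i = 0.1026 / 2 = 0.0513000 = 5.13000%.

5.13000%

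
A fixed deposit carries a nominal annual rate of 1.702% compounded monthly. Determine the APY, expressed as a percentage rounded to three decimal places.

EAR = (1 + 0.01702/12)^12 − 1.
= (1 + 0.001418)^12 − 1 = 1.017153 − 1 = 1.715%.

1.715%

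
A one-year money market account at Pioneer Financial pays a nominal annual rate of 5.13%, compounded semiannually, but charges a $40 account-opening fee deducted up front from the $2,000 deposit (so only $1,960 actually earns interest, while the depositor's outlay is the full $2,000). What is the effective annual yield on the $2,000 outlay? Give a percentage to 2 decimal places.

Value after one year: 1,960 × (1 + 0.0513/2)^2 = 1,960 × 1.051958 = $2,061.84.
Effective yield on the $2,000 outlay: 2,061.84 / 2,000 − 1 = 0.030919 = 3.09%.

3.09%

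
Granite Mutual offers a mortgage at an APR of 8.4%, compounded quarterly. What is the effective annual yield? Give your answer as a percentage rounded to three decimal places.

EAR = (1 + 0.084/4)^4 − 1.
= (1 + 0.021000)^4 − 1 = 1.086683 − 1 = 8.668%.

8.668%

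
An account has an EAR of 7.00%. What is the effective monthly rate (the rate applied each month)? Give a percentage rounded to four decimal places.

0.5654%

The per-month rate i satisfies (1 + i)^12 = 1 + 0.0700.
i = 1.0700^(1/12) − 1 = 0.0056541 = 0.5654%.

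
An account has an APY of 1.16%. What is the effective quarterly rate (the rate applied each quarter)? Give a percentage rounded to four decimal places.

0.2887%

The per-quarter rate i satisfies (1 + i)^4 = 1 + 0.0116.
i = 1.0116^(1/4) − 1 = 0.0028875 = 0.2887%.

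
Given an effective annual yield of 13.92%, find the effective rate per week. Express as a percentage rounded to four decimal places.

0.2509%

The per-week rate i satisfies (1 + i)^52 = 1 + 0.1392.
i = 1.1392^(1/52) − 1 = 0.0025094 = 0.2509%.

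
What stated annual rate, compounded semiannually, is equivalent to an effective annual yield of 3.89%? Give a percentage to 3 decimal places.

(1 + r/2)^2 − 1 = 0.0389, so 1 + r/2 = 1.0389^(1/2).
r/2 = 0.019264, so r = 0.038529 = 3.853%.

3.853%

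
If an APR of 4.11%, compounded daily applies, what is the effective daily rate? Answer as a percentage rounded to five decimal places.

0.01126%

With a nominal annual rate compounded daily, the periodic rate is the nominal rate divided by 365.
i = 0.0411 / 365 = 0.0001126 = 0.01126%.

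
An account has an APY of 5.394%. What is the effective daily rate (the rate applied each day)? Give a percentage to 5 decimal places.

The per-day rate i satisfies (1 + i)^365 = 1 + 0.05394.
i = 1.05394^(1/365) − 1 = 0.0001439 = 0.01439%.

0.01439%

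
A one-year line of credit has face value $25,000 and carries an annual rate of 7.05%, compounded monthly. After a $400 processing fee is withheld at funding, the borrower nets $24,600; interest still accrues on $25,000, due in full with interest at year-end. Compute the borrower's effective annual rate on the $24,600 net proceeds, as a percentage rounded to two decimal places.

Amount owed after one year: 25,000 × (1 + 0.0705/12)^12 = 25,000 × 1.072823 = $26,820.58.
Effective rate on net proceeds: 26,820.58 / 24,600 − 1 = 0.090268 = 9.03%.

9.03%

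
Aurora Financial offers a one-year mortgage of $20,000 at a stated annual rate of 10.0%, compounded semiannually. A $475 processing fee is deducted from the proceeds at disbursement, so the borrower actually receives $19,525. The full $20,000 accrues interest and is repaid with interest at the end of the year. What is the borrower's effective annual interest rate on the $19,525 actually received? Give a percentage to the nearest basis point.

12.93%

Amount owed after one year: 20,000 × (1 + 0.100/2)^2 = 20,000 × 1.102500 = $22,050.00.
Effective rate on net proceeds: 22,050.00 / 19,525 − 1 = 0.129321 = 12.93%.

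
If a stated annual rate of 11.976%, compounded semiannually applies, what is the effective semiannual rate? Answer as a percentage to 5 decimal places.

5.98800%

With a nominal annual rate compounded semiannually, the periodic rate is the nominal rate divided by 2.
i = 0.11976 / 2 = 0.0598800 = 5.98800%.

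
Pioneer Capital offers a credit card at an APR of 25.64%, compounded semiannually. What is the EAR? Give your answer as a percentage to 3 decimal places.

27.284%

EAR = (1 + 0.2564/2)^2 − 1.
= (1 + 0.128200)^2 − 1 = 1.272835 − 1 = 27.284%.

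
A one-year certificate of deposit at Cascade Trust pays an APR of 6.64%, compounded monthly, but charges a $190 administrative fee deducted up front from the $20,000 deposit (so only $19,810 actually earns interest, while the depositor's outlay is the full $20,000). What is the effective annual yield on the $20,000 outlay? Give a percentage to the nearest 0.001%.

Value after one year: 19,810 × (1 + 0.0664/12)^12 = 19,810 × 1.068459 = $21,166.16.
Effective yield on the $20,000 outlay: 21,166.16 / 20,000 − 1 = 0.058308 = 5.831%.

5.831%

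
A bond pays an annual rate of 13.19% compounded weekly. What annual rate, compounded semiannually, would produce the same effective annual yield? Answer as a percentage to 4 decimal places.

EAR = (1 + 0.1319/52)^52 − 1 = 0.140804.
Solve (1 + r/2)^2 = 1.140804: r/2 = 1.140804^(1/2) − 1 = 0.068084, so r = 0.136168 = 13.6168%.

13.6168%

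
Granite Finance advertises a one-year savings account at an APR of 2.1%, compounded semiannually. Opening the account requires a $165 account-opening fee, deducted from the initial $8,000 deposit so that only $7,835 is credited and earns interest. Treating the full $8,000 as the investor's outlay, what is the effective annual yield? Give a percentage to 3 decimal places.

Value after one year: 7,835 × (1 + 0.021/2)^2 = 7,835 × 1.021110 = $8,000.40.
Effective yield on the $8,000 outlay: 8,000.40 / 8,000 − 1 = 0.000050 = 0.005%.

0.005%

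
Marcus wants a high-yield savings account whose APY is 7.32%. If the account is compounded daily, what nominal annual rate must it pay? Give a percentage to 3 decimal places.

7.065%

(1 + r/365)^365 − 1 = 0.0732, so 1 + r/365 = 1.0732^(1/365).
r/365 = 0.000194, so r = 0.070652 = 7.065%.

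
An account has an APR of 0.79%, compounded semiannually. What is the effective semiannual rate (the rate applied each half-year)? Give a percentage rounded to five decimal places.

With a nominal annual rate compounded semiannually, the periodic rate is the nominal rate divided by 2.
i = 0.0079 / 2 = 0.0039500 = 0.39500%.

0.39500%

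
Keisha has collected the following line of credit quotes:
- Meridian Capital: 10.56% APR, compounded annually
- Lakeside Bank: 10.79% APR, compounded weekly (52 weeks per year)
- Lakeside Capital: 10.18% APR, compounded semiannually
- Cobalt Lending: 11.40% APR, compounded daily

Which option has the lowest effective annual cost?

Lakeside Capital

Meridian Capital: compounded annually, EAR = 10.560%
Lakeside Bank: (1 + 0.1079/52)^52 − 1 = 11.381%
Lakeside Capital: (1 + 0.1018/2)^2 − 1 = 10.439%
Cobalt Lending: (1 + 0.1140/365)^365 − 1 = 12.073%
The lowest effective annual rate is Lakeside Capital at 10.439%.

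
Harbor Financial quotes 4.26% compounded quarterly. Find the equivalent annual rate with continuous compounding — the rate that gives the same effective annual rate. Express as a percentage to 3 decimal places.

4.237%

EAR = (1 + 0.0426/4)^4 − 1 = 0.043285.
Equivalent continuous rate: r = ln(1 + 0.043285) = 0.042375 = 4.237%.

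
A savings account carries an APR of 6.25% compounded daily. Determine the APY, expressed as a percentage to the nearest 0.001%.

EAR = (1 + 0.0625/365)^365 − 1.
= (1 + 0.000171)^365 − 1 = 1.064489 − 1 = 6.449%.

6.449%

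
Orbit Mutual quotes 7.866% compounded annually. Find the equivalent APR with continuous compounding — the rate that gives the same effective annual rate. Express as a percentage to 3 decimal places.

7.572%

Compounded annually, EAR = nominal = 0.078660.
Equivalent continuous rate: r = ln(1 + 0.078660) = 0.075720 = 7.572%.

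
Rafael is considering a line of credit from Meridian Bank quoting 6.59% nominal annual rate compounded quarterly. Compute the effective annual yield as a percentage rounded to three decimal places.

6.755%

EAR = (1 + 0.0659/4)^4 − 1.
= (1 + 0.016475)^4 − 1 = 1.067547 − 1 = 6.755%.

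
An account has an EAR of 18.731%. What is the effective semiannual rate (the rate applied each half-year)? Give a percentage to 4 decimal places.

The per-half-year rate i satisfies (1 + i)^2 = 1 + 0.18731.
i = 1.18731^(1/2) − 1 = 0.0896376 = 8.9638%.

8.9638%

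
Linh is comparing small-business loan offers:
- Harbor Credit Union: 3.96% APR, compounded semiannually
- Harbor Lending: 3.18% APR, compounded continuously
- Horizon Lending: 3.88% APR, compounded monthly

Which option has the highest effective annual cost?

Harbor Credit Union: (1 + 0.0396/2)^2 − 1 = 3.999%
Harbor Lending: e^0.0318 − 1 = 3.231%
Horizon Lending: (1 + 0.0388/12)^12 − 1 = 3.950%
The highest effective annual rate is Harbor Credit Union at 3.999%.

Harbor Credit Union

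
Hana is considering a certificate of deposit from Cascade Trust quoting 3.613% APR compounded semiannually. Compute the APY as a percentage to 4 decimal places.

3.6456%

EAR = (1 + 0.03613/2)^2 − 1.
= (1 + 0.018065)^2 − 1 = 1.036456 − 1 = 3.6456%.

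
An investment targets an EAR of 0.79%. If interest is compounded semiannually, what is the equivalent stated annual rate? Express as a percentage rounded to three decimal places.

(1 + r/2)^2 − 1 = 0.0079, so 1 + r/2 = 1.0079^(1/2).
r/2 = 0.003942, so r = 0.007884 = 0.788%.

0.788%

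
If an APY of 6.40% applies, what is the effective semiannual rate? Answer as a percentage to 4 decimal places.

The per-half-year rate i satisfies (1 + i)^2 = 1 + 0.0640.
i = 1.0640^(1/2) − 1 = 0.0315038 = 3.1504%.

3.1504%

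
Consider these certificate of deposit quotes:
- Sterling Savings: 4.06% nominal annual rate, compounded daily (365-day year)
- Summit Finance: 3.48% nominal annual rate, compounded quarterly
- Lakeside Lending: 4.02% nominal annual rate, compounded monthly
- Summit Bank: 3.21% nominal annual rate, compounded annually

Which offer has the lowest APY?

Summit Bank

Sterling Savings: (1 + 0.0406/365)^365 − 1 = 4.143%
Summit Finance: (1 + 0.0348/4)^4 − 1 = 3.526%
Lakeside Lending: (1 + 0.0402/12)^12 − 1 = 4.095%
Summit Bank: compounded annually, EAR = 3.210%
The lowest effective annual rate is Summit Bank at 3.210%.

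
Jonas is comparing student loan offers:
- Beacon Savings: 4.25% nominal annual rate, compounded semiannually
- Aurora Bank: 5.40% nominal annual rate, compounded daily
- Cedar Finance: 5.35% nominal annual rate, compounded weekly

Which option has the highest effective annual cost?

Beacon Savings: (1 + 0.0425/2)^2 − 1 = 4.295%
Aurora Bank: (1 + 0.0540/365)^365 − 1 = 5.548%
Cedar Finance: (1 + 0.0535/52)^52 − 1 = 5.493%
The highest effective annual rate is Aurora Bank at 5.548%.

Aurora Bank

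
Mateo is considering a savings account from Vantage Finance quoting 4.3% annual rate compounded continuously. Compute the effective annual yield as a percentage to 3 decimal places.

4.394%

With continuous compounding, EAR = e^0.043 − 1.
e^0.043 = 1.043938, so EAR = 0.043938 = 4.394%.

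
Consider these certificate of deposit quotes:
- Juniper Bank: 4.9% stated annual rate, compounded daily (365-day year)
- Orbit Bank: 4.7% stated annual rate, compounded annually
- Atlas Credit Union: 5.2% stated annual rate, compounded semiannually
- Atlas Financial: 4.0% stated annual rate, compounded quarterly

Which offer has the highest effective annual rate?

Juniper Bank: (1 + 0.049/365)^365 − 1 = 5.022%
Orbit Bank: compounded annually, EAR = 4.700%
Atlas Credit Union: (1 + 0.052/2)^2 − 1 = 5.268%
Atlas Financial: (1 + 0.040/4)^4 − 1 = 4.060%
The highest effective annual rate is Atlas Credit Union at 5.268%.

Atlas Credit Union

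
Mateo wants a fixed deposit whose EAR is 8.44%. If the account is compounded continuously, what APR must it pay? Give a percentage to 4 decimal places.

8.1027%

Continuous: nominal r satisfies e^r − 1 = 0.0844.
r = ln(1 + 0.0844) = ln(1.0844) = 0.081027 = 8.1027%.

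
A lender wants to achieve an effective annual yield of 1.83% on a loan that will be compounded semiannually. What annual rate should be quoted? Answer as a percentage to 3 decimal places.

1.822%

(1 + r/2)^2 − 1 = 0.0183, so 1 + r/2 = 1.0183^(1/2).
r/2 = 0.009109, so r = 0.018217 = 1.822%.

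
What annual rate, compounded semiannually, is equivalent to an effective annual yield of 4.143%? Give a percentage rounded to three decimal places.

4.101%

(1 + r/2)^2 − 1 = 0.04143, so 1 + r/2 = 1.04143^(1/2).
r/2 = 0.020505, so r = 0.041010 = 4.101%.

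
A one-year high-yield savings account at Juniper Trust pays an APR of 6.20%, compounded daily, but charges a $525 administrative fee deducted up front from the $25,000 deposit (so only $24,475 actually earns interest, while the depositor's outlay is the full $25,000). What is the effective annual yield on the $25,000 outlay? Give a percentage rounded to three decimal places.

Value after one year: 24,475 × (1 + 0.0620/365)^365 = 24,475 × 1.063957 = $26,040.34.
Effective yield on the $25,000 outlay: 26,040.34 / 25,000 − 1 = 0.041614 = 4.161%.

4.161%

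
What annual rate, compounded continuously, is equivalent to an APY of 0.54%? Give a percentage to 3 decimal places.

Continuous: nominal r satisfies e^r − 1 = 0.0054.
r = ln(1 + 0.0054) = ln(1.0054) = 0.005385 = 0.539%.

0.539%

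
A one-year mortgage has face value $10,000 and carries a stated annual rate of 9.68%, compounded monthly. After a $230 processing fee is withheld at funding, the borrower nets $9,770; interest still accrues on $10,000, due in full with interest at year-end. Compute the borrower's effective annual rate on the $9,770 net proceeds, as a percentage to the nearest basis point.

12.71%

Amount owed after one year: 10,000 × (1 + 0.0968/12)^12 = 10,000 × 1.101212 = $11,012.12.
Effective rate on net proceeds: 11,012.12 / 9,770 − 1 = 0.127136 = 12.71%.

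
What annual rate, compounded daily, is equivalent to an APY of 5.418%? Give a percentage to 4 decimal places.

5.2767%

(1 + r/365)^365 − 1 = 0.05418, so 1 + r/365 = 1.05418^(1/365).
r/365 = 0.000145, so r = 0.052767 = 5.2767%.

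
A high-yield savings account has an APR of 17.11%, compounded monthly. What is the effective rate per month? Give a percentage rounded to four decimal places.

1.4258%

With a nominal annual rate compounded monthly, the periodic rate is the nominal rate divided by 12.
i = 0.1711 / 12 = 0.0142583 = 1.4258%.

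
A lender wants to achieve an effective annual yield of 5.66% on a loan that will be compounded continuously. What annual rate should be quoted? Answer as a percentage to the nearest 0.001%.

5.506%

Continuous: nominal r satisfies e^r − 1 = 0.0566.
r = ln(1 + 0.0566) = ln(1.0566) = 0.055056 = 5.506%.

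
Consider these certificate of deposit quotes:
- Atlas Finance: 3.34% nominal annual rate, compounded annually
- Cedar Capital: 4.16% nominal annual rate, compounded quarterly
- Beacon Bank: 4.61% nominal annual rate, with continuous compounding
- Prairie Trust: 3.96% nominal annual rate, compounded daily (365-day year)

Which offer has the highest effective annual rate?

Beacon Bank

Atlas Finance: compounded annually, EAR = 3.340%
Cedar Capital: (1 + 0.0416/4)^4 − 1 = 4.225%
Beacon Bank: e^0.0461 − 1 = 4.718%
Prairie Trust: (1 + 0.0396/365)^365 − 1 = 4.039%
The highest effective annual rate is Beacon Bank at 4.718%.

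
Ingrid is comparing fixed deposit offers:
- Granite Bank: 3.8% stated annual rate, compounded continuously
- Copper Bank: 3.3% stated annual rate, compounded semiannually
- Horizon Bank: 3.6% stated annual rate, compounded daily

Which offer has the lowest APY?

Copper Bank

Granite Bank: e^0.038 − 1 = 3.873%
Copper Bank: (1 + 0.033/2)^2 − 1 = 3.327%
Horizon Bank: (1 + 0.036/365)^365 − 1 = 3.665%
The lowest effective annual rate is Copper Bank at 3.327%.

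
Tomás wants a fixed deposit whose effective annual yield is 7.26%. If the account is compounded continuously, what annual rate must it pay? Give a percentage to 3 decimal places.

Continuous: nominal r satisfies e^r − 1 = 0.0726.
r = ln(1 + 0.0726) = ln(1.0726) = 0.070086 = 7.009%.

7.009%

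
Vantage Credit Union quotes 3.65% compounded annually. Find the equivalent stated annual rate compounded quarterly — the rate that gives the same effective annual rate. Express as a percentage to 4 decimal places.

Compounded annually, EAR = nominal = 0.036500.
Solve (1 + r/4)^4 = 1.036500: r/4 = 1.036500^(1/4) − 1 = 0.009003, so r = 0.036011 = 3.6011%.

3.6011%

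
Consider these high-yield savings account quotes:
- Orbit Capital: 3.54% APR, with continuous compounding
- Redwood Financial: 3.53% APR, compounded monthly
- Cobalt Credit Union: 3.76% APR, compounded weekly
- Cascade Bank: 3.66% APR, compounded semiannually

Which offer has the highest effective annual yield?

Cobalt Credit Union

Orbit Capital: e^0.0354 − 1 = 3.603%
Redwood Financial: (1 + 0.0353/12)^12 − 1 = 3.588%
Cobalt Credit Union: (1 + 0.0376/52)^52 − 1 = 3.830%
Cascade Bank: (1 + 0.0366/2)^2 − 1 = 3.693%
The highest effective annual rate is Cobalt Credit Union at 3.830%.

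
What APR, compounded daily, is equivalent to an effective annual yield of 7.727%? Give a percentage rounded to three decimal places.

7.444%

(1 + r/365)^365 − 1 = 0.07727, so 1 + r/365 = 1.07727^(1/365).
r/365 = 0.000204, so r = 0.074438 = 7.444%.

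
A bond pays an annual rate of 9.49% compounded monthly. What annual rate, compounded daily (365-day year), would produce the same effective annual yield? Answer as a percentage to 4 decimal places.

EAR = (1 + 0.0949/12)^12 − 1 = 0.099139.
Solve (1 + r/365)^365 = 1.099139: r/365 = 1.099139^(1/365) − 1 = 0.000259, so r = 0.094539 = 9.4539%.

9.4539%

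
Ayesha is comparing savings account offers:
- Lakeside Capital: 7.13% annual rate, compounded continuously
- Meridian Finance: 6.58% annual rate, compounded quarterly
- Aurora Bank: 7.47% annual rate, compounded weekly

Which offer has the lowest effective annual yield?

Lakeside Capital: e^0.0713 − 1 = 7.390%
Meridian Finance: (1 + 0.0658/4)^4 − 1 = 6.744%
Aurora Bank: (1 + 0.0747/52)^52 − 1 = 7.750%
The lowest effective annual rate is Meridian Finance at 6.744%.

Meridian Finance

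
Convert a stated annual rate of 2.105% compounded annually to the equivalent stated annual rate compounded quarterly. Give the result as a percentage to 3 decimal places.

2.089%

Compounded annually, EAR = nominal = 0.021050.
Solve (1 + r/4)^4 = 1.021050: r/4 = 1.021050^(1/4) − 1 = 0.005221, so r = 0.020886 = 2.089%.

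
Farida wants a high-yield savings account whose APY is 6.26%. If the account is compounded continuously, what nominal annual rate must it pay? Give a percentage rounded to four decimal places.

Continuous: nominal r satisfies e^r − 1 = 0.0626.
r = ln(1 + 0.0626) = ln(1.0626) = 0.060719 = 6.0719%.

6.0719%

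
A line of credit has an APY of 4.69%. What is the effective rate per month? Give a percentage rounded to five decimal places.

The per-month rate i satisfies (1 + i)^12 = 1 + 0.0469.
i = 1.0469^(1/12) − 1 = 0.0038268 = 0.38268%.

0.38268%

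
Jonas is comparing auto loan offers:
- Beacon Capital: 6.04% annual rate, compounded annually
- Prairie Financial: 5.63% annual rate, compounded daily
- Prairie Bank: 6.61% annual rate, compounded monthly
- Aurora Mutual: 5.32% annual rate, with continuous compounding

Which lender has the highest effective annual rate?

Prairie Bank

Beacon Capital: compounded annually, EAR = 6.040%
Prairie Financial: (1 + 0.0563/365)^365 − 1 = 5.791%
Prairie Bank: (1 + 0.0661/12)^12 − 1 = 6.814%
Aurora Mutual: e^0.0532 − 1 = 5.464%
The highest effective annual rate is Prairie Bank at 6.814%.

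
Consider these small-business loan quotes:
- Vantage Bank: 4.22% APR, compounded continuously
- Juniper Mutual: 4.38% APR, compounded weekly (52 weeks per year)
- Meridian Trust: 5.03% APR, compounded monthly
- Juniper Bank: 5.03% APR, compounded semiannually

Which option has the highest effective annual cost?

Meridian Trust

Vantage Bank: e^0.0422 − 1 = 4.310%
Juniper Mutual: (1 + 0.0438/52)^52 − 1 = 4.475%
Meridian Trust: (1 + 0.0503/12)^12 − 1 = 5.148%
Juniper Bank: (1 + 0.0503/2)^2 − 1 = 5.093%
The highest effective annual rate is Meridian Trust at 5.148%.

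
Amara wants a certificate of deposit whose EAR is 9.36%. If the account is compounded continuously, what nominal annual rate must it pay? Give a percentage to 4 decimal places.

Continuous: nominal r satisfies e^r − 1 = 0.0936.
r = ln(1 + 0.0936) = ln(1.0936) = 0.089475 = 8.9475%.

8.9475%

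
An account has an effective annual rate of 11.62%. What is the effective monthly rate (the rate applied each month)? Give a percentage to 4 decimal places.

0.9203%

The per-month rate i satisfies (1 + i)^12 = 1 + 0.1162.
i = 1.1162^(1/12) − 1 = 0.0092029 = 0.9203%.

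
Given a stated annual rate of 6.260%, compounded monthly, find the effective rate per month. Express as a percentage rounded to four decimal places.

0.5217%

With a nominal annual rate compounded monthly, the periodic rate is the nominal rate divided by 12.
i = 0.06260 / 12 = 0.0052167 = 0.5217%.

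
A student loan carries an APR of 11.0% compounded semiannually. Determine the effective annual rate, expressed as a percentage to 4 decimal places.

11.3025%

EAR = (1 + 0.110/2)^2 − 1.
= (1 + 0.055000)^2 − 1 = 1.113025 − 1 = 11.3025%.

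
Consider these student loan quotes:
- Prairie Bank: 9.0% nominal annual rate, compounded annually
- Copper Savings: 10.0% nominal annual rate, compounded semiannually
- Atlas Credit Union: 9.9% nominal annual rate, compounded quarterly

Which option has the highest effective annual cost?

Prairie Bank: compounded annually, EAR = 9.000%
Copper Savings: (1 + 0.100/2)^2 − 1 = 10.250%
Atlas Credit Union: (1 + 0.099/4)^4 − 1 = 10.274%
The highest effective annual rate is Atlas Credit Union at 10.274%.

Atlas Credit Union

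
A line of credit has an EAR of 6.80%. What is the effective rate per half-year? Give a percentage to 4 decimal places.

3.3441%

The per-half-year rate i satisfies (1 + i)^2 = 1 + 0.0680.
i = 1.0680^(1/2) − 1 = 0.0334409 = 3.3441%.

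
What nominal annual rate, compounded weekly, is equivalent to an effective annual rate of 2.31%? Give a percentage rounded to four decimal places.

(1 + r/52)^52 − 1 = 0.0231, so 1 + r/52 = 1.0231^(1/52).
r/52 = 0.000439, so r = 0.022842 = 2.2842%.

2.2842%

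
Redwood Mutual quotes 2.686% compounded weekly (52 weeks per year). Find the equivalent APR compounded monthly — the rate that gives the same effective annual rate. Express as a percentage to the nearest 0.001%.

2.688%

EAR = (1 + 0.02686/52)^52 − 1 = 0.027217.
Solve (1 + r/12)^12 = 1.027217: r/12 = 1.027217^(1/12) − 1 = 0.002240, so r = 0.026883 = 2.688%.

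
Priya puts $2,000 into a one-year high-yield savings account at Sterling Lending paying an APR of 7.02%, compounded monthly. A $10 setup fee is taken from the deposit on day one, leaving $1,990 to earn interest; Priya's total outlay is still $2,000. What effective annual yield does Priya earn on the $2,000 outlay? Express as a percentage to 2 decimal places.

Value after one year: 1,990 × (1 + 0.0702/12)^12 = 1,990 × 1.072503 = $2,134.28.
Effective yield on the $2,000 outlay: 2,134.28 / 2,000 − 1 = 0.067141 = 6.71%.

6.71%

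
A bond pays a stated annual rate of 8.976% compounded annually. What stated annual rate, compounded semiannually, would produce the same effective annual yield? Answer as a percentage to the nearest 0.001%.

8.783%

Compounded annually, EAR = nominal = 0.089760.
Solve (1 + r/2)^2 = 1.089760: r/2 = 1.089760^(1/2) − 1 = 0.043916, so r = 0.087831 = 8.783%.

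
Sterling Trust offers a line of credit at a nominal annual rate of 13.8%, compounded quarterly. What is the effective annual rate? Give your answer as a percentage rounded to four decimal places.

EAR = (1 + 0.138/4)^4 − 1.
= (1 + 0.034500)^4 − 1 = 1.145307 − 1 = 14.5307%.

14.5307%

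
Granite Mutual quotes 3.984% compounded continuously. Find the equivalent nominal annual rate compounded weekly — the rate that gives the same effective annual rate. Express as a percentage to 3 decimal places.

3.986%

EAR under continuous compounding: e^0.03984 − 1 = 0.040644.
Solve (1 + r/52)^52 = 1.040644: r/52 = 1.040644^(1/52) − 1 = 0.000766, so r = 0.039855 = 3.986%.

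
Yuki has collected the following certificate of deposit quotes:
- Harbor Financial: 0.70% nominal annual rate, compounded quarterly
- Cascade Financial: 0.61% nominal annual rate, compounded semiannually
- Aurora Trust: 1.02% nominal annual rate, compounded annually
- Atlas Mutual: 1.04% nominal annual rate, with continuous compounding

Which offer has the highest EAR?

Harbor Financial: (1 + 0.0070/4)^4 − 1 = 0.702%
Cascade Financial: (1 + 0.0061/2)^2 − 1 = 0.611%
Aurora Trust: compounded annually, EAR = 1.020%
Atlas Mutual: e^0.0104 − 1 = 1.045%
The highest effective annual rate is Atlas Mutual at 1.045%.

Atlas Mutual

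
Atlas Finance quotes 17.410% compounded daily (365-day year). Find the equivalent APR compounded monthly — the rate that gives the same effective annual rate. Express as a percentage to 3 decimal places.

EAR = (1 + 0.17410/365)^365 − 1 = 0.190125.
Solve (1 + r/12)^12 = 1.190125: r/12 = 1.190125^(1/12) − 1 = 0.014611, so r = 0.175327 = 17.533%.

17.533%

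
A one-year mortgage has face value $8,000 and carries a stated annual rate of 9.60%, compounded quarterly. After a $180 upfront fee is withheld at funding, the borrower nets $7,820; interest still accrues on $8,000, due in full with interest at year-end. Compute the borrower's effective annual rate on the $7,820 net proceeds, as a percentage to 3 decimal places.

12.482%

Amount owed after one year: 8,000 × (1 + 0.0960/4)^4 = 8,000 × 1.099512 = $8,796.09.
Effective rate on net proceeds: 8,796.09 / 7,820 − 1 = 0.124820 = 12.482%.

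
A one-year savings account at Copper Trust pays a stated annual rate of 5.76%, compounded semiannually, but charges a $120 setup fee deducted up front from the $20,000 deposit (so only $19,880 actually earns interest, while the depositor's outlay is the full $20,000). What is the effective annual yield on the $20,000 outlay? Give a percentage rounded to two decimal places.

Value after one year: 19,880 × (1 + 0.0576/2)^2 = 19,880 × 1.058429 = $21,041.58.
Effective yield on the $20,000 outlay: 21,041.58 / 20,000 − 1 = 0.052079 = 5.21%.

5.21%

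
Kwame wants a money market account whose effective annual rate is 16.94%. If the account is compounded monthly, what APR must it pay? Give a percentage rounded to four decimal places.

(1 + r/12)^12 − 1 = 0.1694, so 1 + r/12 = 1.1694^(1/12).
r/12 = 0.013126, so r = 0.157516 = 15.7516%.

15.7516%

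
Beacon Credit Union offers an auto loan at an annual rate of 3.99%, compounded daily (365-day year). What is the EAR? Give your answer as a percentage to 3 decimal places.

4.070%

EAR = (1 + 0.0399/365)^365 − 1.
= 1.040704 − 1 = 4.070%.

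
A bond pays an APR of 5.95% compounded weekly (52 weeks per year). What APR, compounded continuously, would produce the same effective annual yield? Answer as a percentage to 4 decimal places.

EAR = (1 + 0.0595/52)^52 − 1 = 0.061270.
Equivalent continuous rate: r = ln(1 + 0.061270) = 0.059466 = 5.9466%.

5.9466%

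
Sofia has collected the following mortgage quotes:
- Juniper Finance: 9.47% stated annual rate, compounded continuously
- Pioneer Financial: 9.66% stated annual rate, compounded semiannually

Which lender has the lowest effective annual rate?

Pioneer Financial

Juniper Finance: e^0.0947 − 1 = 9.933%
Pioneer Financial: (1 + 0.0966/2)^2 − 1 = 9.893%
The lowest effective annual rate is Pioneer Financial at 9.893%.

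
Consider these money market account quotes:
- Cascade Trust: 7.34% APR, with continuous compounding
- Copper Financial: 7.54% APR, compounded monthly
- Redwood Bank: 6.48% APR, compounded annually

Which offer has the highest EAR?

Cascade Trust: e^0.0734 − 1 = 7.616%
Copper Financial: (1 + 0.0754/12)^12 − 1 = 7.806%
Redwood Bank: compounded annually, EAR = 6.480%
The highest effective annual rate is Copper Financial at 7.806%.

Copper Financial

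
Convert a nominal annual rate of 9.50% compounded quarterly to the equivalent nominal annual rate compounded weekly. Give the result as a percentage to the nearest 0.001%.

EAR = (1 + 0.0950/4)^4 − 1 = 0.098438.
Solve (1 + r/52)^52 = 1.098438: r/52 = 1.098438^(1/52) − 1 = 0.001807, so r = 0.093974 = 9.397%.

9.397%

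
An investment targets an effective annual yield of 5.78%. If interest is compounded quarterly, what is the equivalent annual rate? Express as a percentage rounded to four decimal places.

(1 + r/4)^4 − 1 = 0.0578, so 1 + r/4 = 1.0578^(1/4).
r/4 = 0.014147, so r = 0.056588 = 5.6588%.

5.6588%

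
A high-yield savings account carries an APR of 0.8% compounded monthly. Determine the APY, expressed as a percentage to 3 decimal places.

0.803%

EAR = (1 + 0.008/12)^12 − 1.
= (1 + 0.000667)^12 − 1 = 1.008029 − 1 = 0.803%.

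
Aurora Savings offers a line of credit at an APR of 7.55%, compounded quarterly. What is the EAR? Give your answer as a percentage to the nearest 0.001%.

7.766%

EAR = (1 + 0.0755/4)^4 − 1.
= (1 + 0.018875)^4 − 1 = 1.077665 − 1 = 7.766%.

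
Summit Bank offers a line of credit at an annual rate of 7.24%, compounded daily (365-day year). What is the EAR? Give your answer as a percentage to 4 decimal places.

EAR = (1 + 0.0724/365)^365 − 1.
= 1.075078 − 1 = 7.5078%.

7.5078%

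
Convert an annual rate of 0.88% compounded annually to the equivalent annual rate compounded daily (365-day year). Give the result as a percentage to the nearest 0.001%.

Compounded annually, EAR = nominal = 0.008800.
Solve (1 + r/365)^365 = 1.008800: r/365 = 1.008800^(1/365) − 1 = 0.000024, so r = 0.008762 = 0.876%.

0.876%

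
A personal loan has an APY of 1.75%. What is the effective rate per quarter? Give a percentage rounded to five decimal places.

0.43466%

The per-quarter rate i satisfies (1 + i)^4 = 1 + 0.0175.
i = 1.0175^(1/4) − 1 = 0.0043466 = 0.43466%.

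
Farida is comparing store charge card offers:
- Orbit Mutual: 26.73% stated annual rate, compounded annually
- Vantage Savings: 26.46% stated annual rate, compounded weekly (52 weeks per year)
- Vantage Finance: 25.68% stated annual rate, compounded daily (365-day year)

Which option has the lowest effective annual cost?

Orbit Mutual: compounded annually, EAR = 26.730%
Vantage Savings: (1 + 0.2646/52)^52 − 1 = 30.204%
Vantage Finance: (1 + 0.2568/365)^365 − 1 = 29.267%
The lowest effective annual rate is Orbit Mutual at 26.730%.

Orbit Mutual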